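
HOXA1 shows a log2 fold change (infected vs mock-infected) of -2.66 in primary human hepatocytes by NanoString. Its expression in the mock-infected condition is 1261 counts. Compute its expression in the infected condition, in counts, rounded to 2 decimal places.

Fold change = 2^(-2.66) = 0.1582
infected expression = 1261 × 0.1582 = 199.51

199.51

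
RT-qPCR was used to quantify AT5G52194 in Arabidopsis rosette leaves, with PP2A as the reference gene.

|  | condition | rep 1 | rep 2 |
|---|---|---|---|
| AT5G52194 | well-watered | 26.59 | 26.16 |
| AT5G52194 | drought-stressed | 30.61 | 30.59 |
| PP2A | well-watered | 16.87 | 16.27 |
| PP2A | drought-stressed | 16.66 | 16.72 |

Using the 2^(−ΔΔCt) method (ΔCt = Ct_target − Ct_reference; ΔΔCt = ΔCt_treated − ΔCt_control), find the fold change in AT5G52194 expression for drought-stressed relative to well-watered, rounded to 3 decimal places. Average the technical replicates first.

0.058

Mean Ct: AT5G52194 well-watered 26.375; AT5G52194 drought-stressed 30.600; PP2A well-watered 16.570; PP2A drought-stressed 16.690
ΔCt(well-watered) = 26.375 − 16.570 = 9.805
ΔCt(drought-stressed) = 30.600 − 16.690 = 13.910
ΔΔCt = 13.910 − 9.805 = 4.105
Fold change = 2^(−4.105) = 0.0581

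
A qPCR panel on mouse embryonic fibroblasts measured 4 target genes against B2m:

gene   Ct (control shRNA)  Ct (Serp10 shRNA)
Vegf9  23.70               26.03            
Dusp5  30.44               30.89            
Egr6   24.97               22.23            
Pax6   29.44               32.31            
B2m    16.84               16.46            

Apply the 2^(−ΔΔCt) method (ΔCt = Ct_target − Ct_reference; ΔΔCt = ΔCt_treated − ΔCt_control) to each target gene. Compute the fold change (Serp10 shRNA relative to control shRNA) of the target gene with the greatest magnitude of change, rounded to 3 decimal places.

Vegf9: ΔΔCt = (26.03−16.46) − (23.70−16.84) = 9.57 − 6.86 = 2.71; fold change = 2^-2.71 = 0.153
Dusp5: ΔΔCt = (30.89−16.46) − (30.44−16.84) = 14.43 − 13.60 = 0.83; fold change = 2^-0.83 = 0.563
Egr6: ΔΔCt = (22.23−16.46) − (24.97−16.84) = 5.77 − 8.13 = -2.36; fold change = 2^2.36 = 5.134
Pax6: ΔΔCt = (32.31−16.46) − (29.44−16.84) = 15.85 − 12.60 = 3.25; fold change = 2^-3.25 = 0.105
Pax6 has the largest |ΔΔCt| = 3.25.

0.105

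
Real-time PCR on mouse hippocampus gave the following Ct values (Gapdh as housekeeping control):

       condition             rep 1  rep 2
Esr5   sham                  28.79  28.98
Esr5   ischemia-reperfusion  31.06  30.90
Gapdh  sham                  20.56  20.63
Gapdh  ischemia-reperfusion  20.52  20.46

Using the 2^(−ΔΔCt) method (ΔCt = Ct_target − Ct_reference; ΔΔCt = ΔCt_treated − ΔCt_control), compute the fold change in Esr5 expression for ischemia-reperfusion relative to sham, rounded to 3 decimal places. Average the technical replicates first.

0.218

Mean Ct: Esr5 sham 28.885; Esr5 ischemia-reperfusion 30.980; Gapdh sham 20.595; Gapdh ischemia-reperfusion 20.490
ΔCt(sham) = 28.885 − 20.595 = 8.290
ΔCt(ischemia-reperfusion) = 30.980 − 20.490 = 10.490
ΔΔCt = 10.490 − 8.290 = 2.200
Fold change = 2^(−2.200) = 0.2176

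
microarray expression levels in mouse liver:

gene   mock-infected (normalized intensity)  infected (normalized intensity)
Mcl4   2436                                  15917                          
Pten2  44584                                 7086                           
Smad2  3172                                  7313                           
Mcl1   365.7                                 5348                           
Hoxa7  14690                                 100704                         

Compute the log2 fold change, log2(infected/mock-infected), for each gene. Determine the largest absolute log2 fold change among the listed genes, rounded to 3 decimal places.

log2(15917/2436) = 2.708  (Mcl4)
log2(7086/44584) = -2.653  (Pten2)
log2(7313/3172) = 1.205  (Smad2)
log2(5348/365.7) = 3.870  (Mcl1)
log2(100704/14690) = 2.777  (Hoxa7)
The largest magnitude belongs to Mcl1.

3.870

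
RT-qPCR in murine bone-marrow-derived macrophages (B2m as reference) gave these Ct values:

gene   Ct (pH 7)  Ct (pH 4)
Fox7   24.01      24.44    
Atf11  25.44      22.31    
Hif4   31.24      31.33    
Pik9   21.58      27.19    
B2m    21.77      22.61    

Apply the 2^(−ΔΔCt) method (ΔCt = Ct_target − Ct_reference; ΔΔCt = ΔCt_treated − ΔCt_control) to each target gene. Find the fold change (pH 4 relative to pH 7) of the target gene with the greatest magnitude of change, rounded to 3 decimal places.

0.037

Fox7: ΔΔCt = (24.44−22.61) − (24.01−21.77) = 1.83 − 2.24 = -0.41; fold change = 2^0.41 = 1.329
Atf11: ΔΔCt = (22.31−22.61) − (25.44−21.77) = -0.30 − 3.67 = -3.97; fold change = 2^3.97 = 15.671
Hif4: ΔΔCt = (31.33−22.61) − (31.24−21.77) = 8.72 − 9.47 = -0.75; fold change = 2^0.75 = 1.682
Pik9: ΔΔCt = (27.19−22.61) − (21.58−21.77) = 4.58 − (-0.19) = 4.77; fold change = 2^-4.77 = 0.037
Pik9 has the largest |ΔΔCt| = 4.77.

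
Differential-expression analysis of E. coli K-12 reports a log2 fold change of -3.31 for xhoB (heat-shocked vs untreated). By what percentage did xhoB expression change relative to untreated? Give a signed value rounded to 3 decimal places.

-89.917%

Fold change = 2^(-3.31) = 0.1008
Percent change = (FC − 1) × 100% = (0.1008 − 1) × 100 = -89.917%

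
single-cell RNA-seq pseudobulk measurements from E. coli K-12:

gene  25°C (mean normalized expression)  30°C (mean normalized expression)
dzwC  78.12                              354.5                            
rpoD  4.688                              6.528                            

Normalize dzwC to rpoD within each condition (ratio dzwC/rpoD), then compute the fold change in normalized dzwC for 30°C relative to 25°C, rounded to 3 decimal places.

3.259

dzwC/rpoD (25°C) = 78.12 / 4.688 = 16.664
dzwC/rpoD (30°C) = 354.5 / 6.528 = 54.305
Fold change = 54.305 / 16.664 = 3.2588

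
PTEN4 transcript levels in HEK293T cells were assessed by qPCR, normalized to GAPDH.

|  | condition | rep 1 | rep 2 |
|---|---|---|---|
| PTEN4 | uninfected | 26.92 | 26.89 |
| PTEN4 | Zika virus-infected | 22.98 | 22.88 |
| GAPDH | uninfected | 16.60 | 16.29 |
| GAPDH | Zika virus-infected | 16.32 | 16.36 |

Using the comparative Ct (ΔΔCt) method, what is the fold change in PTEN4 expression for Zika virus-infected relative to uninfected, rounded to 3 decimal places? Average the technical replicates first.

Mean Ct: PTEN4 uninfected 26.905; PTEN4 Zika virus-infected 22.930; GAPDH uninfected 16.445; GAPDH Zika virus-infected 16.340
ΔCt(uninfected) = 26.905 − 16.445 = 10.460
ΔCt(Zika virus-infected) = 22.930 − 16.340 = 6.590
ΔΔCt = 6.590 − 10.460 = -3.870
Fold change = 2^(−(-3.870)) = 2^3.870 = 14.6213

14.621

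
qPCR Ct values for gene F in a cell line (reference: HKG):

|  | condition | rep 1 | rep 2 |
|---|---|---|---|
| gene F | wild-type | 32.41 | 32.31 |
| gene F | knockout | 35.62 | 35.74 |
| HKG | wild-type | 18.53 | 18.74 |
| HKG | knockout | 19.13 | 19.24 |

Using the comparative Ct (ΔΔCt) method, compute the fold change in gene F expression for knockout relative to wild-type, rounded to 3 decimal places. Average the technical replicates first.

0.147

Mean Ct: gene F wild-type 32.360; gene F knockout 35.680; HKG wild-type 18.635; HKG knockout 19.185
ΔCt(wild-type) = 32.360 − 18.635 = 13.725
ΔCt(knockout) = 35.680 − 19.185 = 16.495
ΔΔCt = 16.495 − 13.725 = 2.770
Fold change = 2^(−2.770) = 0.1466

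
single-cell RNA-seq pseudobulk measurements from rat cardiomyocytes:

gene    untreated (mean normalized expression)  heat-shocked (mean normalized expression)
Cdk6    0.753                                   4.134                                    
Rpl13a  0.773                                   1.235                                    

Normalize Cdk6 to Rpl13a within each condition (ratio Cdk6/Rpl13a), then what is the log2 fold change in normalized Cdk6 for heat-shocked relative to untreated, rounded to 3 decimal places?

1.781

Cdk6/Rpl13a (untreated) = 0.753 / 0.773 = 0.97413
Cdk6/Rpl13a (heat-shocked) = 4.134 / 1.235 = 3.3474
Fold change = 3.3474 / 0.97413 = 3.4363
log2(3.4363) = 1.7808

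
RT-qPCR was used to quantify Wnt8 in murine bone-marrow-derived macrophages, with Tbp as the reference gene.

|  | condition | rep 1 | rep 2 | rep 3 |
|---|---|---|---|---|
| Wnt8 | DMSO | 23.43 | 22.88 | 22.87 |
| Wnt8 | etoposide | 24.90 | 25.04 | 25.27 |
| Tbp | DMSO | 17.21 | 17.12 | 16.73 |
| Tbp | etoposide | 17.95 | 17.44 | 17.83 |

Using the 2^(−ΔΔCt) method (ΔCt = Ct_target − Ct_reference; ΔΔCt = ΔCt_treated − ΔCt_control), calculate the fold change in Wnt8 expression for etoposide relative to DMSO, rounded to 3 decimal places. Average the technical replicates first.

0.409

Mean Ct: Wnt8 DMSO 23.060; Wnt8 etoposide 25.070; Tbp DMSO 17.020; Tbp etoposide 17.740
ΔCt(DMSO) = 23.060 − 17.020 = 6.040
ΔCt(etoposide) = 25.070 − 17.740 = 7.330
ΔΔCt = 7.330 − 6.040 = 1.290
Fold change = 2^(−1.290) = 0.4090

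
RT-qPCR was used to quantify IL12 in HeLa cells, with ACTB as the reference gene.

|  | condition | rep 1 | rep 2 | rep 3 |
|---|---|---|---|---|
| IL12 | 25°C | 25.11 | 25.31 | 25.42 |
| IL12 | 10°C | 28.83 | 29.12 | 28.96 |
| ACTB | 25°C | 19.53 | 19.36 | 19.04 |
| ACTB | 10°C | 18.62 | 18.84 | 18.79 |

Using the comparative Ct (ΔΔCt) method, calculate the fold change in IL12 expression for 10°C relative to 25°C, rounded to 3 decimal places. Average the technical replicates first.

0.053

Mean Ct: IL12 25°C 25.280; IL12 10°C 28.970; ACTB 25°C 19.310; ACTB 10°C 18.750
ΔCt(25°C) = 25.280 − 19.310 = 5.970
ΔCt(10°C) = 28.970 − 18.750 = 10.220
ΔΔCt = 10.220 − 5.970 = 4.250
Fold change = 2^(−4.250) = 0.0526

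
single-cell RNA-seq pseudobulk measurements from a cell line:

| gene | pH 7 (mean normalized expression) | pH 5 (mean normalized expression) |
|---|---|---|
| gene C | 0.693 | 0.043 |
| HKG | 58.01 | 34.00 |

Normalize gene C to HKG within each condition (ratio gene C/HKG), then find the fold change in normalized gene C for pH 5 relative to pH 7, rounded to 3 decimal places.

0.106

gene C/HKG (pH 7) = 0.693 / 58.01 = 0.011946
gene C/HKG (pH 5) = 0.043 / 34.00 = 0.0012647
Fold change = 0.0012647 / 0.011946 = 0.1059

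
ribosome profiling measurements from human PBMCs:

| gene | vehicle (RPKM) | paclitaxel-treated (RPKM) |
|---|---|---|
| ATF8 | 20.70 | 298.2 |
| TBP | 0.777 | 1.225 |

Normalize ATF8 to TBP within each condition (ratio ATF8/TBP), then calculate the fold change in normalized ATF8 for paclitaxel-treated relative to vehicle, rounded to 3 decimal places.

ATF8/TBP (vehicle) = 20.70 / 0.777 = 26.641
ATF8/TBP (paclitaxel-treated) = 298.2 / 1.225 = 243.43
Fold change = 243.43 / 26.641 = 9.1374

9.137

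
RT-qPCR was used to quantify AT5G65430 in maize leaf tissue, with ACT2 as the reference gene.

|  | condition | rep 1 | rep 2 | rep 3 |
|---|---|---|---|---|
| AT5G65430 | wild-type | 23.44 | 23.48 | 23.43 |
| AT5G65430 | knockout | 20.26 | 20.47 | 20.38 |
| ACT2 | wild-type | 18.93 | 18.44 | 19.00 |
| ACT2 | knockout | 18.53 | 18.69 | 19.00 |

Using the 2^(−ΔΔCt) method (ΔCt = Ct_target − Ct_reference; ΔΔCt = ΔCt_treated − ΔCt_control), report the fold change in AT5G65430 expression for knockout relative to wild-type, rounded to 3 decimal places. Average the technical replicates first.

Mean Ct: AT5G65430 wild-type 23.450; AT5G65430 knockout 20.370; ACT2 wild-type 18.790; ACT2 knockout 18.740
ΔCt(wild-type) = 23.450 − 18.790 = 4.660
ΔCt(knockout) = 20.370 − 18.740 = 1.630
ΔΔCt = 1.630 − 4.660 = -3.030
Fold change = 2^(−(-3.030)) = 2^3.030 = 8.1681

8.168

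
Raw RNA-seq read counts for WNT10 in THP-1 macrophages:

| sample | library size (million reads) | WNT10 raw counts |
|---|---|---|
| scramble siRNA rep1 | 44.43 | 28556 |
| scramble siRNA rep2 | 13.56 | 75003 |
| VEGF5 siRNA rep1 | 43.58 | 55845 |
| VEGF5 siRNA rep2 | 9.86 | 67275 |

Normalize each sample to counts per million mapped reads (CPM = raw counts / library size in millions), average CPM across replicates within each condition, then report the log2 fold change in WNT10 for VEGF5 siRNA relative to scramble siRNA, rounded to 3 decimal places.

0.393

CPM(scramble siRNA rep1) = 28556 / 44.43 = 642.7189
CPM(scramble siRNA rep2) = 75003 / 13.56 = 5531.1947
CPM(VEGF5 siRNA rep1) = 55845 / 43.58 = 1281.4364
CPM(VEGF5 siRNA rep2) = 67275 / 9.86 = 6823.0223
mean CPM(scramble siRNA) = 3086.9568; mean CPM(VEGF5 siRNA) = 4052.2294
Fold change = 4052.2294 / 3086.9568 = 1.31269
log2(1.31269) = 0.3925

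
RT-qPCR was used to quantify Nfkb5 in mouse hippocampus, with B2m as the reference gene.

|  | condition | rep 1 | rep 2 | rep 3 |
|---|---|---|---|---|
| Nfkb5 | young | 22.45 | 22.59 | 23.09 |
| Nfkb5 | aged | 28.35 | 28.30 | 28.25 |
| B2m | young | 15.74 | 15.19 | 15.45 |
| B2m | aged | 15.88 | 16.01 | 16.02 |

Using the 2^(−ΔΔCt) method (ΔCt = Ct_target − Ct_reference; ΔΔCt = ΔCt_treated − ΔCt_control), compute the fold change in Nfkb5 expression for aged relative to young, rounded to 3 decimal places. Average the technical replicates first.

0.030

Mean Ct: Nfkb5 young 22.710; Nfkb5 aged 28.300; B2m young 15.460; B2m aged 15.970
ΔCt(young) = 22.710 − 15.460 = 7.250
ΔCt(aged) = 28.300 − 15.970 = 12.330
ΔΔCt = 12.330 − 7.250 = 5.080
Fold change = 2^(−5.080) = 0.0296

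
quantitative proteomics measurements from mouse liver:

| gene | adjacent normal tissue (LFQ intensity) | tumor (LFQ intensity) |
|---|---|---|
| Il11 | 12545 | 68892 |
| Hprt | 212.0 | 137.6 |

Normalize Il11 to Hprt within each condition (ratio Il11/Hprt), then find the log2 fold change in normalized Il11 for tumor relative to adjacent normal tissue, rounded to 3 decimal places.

Il11/Hprt (adjacent normal tissue) = 12545 / 212.0 = 59.175
Il11/Hprt (tumor) = 68892 / 137.6 = 500.67
Fold change = 500.67 / 59.175 = 8.4609
log2(8.4609) = 3.0808

3.081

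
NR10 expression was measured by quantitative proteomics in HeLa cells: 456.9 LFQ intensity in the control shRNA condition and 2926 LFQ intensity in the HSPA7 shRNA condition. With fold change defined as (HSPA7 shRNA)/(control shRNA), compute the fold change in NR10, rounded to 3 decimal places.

Fold change = 2926 / 456.9 = 6.4040
NR10 is upregulated.

6.404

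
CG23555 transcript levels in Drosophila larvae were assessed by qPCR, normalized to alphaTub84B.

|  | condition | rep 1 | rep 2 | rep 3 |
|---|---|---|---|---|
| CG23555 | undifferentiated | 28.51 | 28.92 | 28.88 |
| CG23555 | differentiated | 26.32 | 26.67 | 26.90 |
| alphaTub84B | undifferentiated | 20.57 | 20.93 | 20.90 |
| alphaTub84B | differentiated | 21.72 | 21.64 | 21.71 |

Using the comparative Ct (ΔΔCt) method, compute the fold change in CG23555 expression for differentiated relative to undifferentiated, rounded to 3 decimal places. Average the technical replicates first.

Mean Ct: CG23555 undifferentiated 28.770; CG23555 differentiated 26.630; alphaTub84B undifferentiated 20.800; alphaTub84B differentiated 21.690
ΔCt(undifferentiated) = 28.770 − 20.800 = 7.970
ΔCt(differentiated) = 26.630 − 21.690 = 4.940
ΔΔCt = 4.940 − 7.970 = -3.030
Fold change = 2^(−(-3.030)) = 2^3.030 = 8.1681

8.168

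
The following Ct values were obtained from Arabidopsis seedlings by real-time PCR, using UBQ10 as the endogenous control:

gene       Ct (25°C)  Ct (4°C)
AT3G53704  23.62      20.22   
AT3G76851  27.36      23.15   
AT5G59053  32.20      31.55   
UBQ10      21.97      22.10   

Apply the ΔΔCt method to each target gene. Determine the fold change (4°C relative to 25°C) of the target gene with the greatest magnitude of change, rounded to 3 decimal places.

20.252

AT3G53704: ΔΔCt = (20.22−22.10) − (23.62−21.97) = -1.88 − 1.65 = -3.53; fold change = 2^3.53 = 11.551
AT3G76851: ΔΔCt = (23.15−22.10) − (27.36−21.97) = 1.05 − 5.39 = -4.34; fold change = 2^4.34 = 20.252
AT5G59053: ΔΔCt = (31.55−22.10) − (32.20−21.97) = 9.45 − 10.23 = -0.78; fold change = 2^0.78 = 1.717
AT3G76851 has the largest |ΔΔCt| = 4.34.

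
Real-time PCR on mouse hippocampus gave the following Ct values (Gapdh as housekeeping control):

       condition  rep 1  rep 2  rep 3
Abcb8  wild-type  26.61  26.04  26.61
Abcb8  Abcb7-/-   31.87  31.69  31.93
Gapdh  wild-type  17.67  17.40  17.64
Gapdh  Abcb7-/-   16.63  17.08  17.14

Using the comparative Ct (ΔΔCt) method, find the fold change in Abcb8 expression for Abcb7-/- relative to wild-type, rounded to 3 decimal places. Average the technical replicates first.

0.015

Mean Ct: Abcb8 wild-type 26.420; Abcb8 Abcb7-/- 31.830; Gapdh wild-type 17.570; Gapdh Abcb7-/- 16.950
ΔCt(wild-type) = 26.420 − 17.570 = 8.850
ΔCt(Abcb7-/-) = 31.830 − 16.950 = 14.880
ΔΔCt = 14.880 − 8.850 = 6.030
Fold change = 2^(−6.030) = 0.0153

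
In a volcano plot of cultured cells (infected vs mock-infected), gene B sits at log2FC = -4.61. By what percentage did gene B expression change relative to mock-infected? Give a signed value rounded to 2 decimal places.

Fold change = 2^(-4.61) = 0.0409
Percent change = (FC − 1) × 100% = (0.0409 − 1) × 100 = -95.91%

-95.91%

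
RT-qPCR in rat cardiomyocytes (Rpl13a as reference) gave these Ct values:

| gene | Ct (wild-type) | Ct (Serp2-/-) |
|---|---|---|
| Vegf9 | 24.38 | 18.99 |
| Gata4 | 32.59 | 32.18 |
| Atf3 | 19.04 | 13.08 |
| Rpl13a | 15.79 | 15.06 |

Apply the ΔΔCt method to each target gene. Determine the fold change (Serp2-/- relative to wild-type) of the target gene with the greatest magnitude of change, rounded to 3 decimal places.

37.531

Vegf9: ΔΔCt = (18.99−15.06) − (24.38−15.79) = 3.93 − 8.59 = -4.66; fold change = 2^4.66 = 25.281
Gata4: ΔΔCt = (32.18−15.06) − (32.59−15.79) = 17.12 − 16.80 = 0.32; fold change = 2^-0.32 = 0.801
Atf3: ΔΔCt = (13.08−15.06) − (19.04−15.79) = -1.98 − 3.25 = -5.23; fold change = 2^5.23 = 37.531
Atf3 has the largest |ΔΔCt| = 5.23.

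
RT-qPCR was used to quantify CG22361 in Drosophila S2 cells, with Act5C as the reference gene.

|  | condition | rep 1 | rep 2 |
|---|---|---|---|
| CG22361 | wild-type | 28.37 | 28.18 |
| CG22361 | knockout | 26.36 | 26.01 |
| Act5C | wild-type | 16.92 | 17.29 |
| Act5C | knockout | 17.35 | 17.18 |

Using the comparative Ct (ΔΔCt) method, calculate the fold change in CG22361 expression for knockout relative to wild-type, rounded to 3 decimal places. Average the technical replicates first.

Mean Ct: CG22361 wild-type 28.275; CG22361 knockout 26.185; Act5C wild-type 17.105; Act5C knockout 17.265
ΔCt(wild-type) = 28.275 − 17.105 = 11.170
ΔCt(knockout) = 26.185 − 17.265 = 8.920
ΔΔCt = 8.920 − 11.170 = -2.250
Fold change = 2^(−(-2.250)) = 2^2.250 = 4.7568

4.757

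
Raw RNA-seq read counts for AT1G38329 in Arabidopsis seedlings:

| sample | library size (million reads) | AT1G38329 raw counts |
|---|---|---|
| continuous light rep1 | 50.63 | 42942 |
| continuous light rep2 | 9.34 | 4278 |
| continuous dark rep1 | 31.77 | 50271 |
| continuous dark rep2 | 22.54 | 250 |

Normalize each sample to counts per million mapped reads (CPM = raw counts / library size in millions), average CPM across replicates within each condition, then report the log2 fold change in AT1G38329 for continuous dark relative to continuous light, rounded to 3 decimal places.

0.287

CPM(continuous light rep1) = 42942 / 50.63 = 848.1533
CPM(continuous light rep2) = 4278 / 9.34 = 458.0300
CPM(continuous dark rep1) = 50271 / 31.77 = 1582.3418
CPM(continuous dark rep2) = 250 / 22.54 = 11.0914
mean CPM(continuous light) = 653.0916; mean CPM(continuous dark) = 796.7166
Fold change = 796.7166 / 653.0916 = 1.21992
log2(1.21992) = 0.2868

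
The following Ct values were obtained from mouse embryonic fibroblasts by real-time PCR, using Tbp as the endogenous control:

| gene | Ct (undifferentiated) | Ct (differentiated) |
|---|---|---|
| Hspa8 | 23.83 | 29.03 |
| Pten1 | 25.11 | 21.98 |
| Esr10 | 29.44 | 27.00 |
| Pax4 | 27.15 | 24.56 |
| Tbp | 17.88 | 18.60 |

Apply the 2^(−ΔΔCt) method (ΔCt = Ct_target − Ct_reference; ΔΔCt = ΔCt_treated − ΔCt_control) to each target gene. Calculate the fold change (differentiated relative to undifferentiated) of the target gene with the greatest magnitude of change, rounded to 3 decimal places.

0.045

Hspa8: ΔΔCt = (29.03−18.60) − (23.83−17.88) = 10.43 − 5.95 = 4.48; fold change = 2^-4.48 = 0.045
Pten1: ΔΔCt = (21.98−18.60) − (25.11−17.88) = 3.38 − 7.23 = -3.85; fold change = 2^3.85 = 14.420
Esr10: ΔΔCt = (27.00−18.60) − (29.44−17.88) = 8.40 − 11.56 = -3.16; fold change = 2^3.16 = 8.938
Pax4: ΔΔCt = (24.56−18.60) − (27.15−17.88) = 5.96 − 9.27 = -3.31; fold change = 2^3.31 = 9.918
Hspa8 has the largest |ΔΔCt| = 4.48.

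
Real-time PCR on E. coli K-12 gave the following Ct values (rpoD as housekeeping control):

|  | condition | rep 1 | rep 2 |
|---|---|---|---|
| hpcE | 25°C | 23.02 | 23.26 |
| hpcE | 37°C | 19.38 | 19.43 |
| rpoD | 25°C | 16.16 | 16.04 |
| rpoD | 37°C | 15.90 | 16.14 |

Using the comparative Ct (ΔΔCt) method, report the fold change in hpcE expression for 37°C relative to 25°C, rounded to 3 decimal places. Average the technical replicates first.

12.597

Mean Ct: hpcE 25°C 23.140; hpcE 37°C 19.405; rpoD 25°C 16.100; rpoD 37°C 16.020
ΔCt(25°C) = 23.140 − 16.100 = 7.040
ΔCt(37°C) = 19.405 − 16.020 = 3.385
ΔΔCt = 3.385 − 7.040 = -3.655
Fold change = 2^(−(-3.655)) = 2^3.655 = 12.5969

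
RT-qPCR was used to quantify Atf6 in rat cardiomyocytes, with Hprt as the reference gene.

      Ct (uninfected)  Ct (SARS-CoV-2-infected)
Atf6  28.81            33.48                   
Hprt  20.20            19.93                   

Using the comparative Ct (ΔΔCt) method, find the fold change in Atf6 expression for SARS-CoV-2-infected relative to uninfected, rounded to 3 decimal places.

0.033

ΔCt(uninfected) = 28.810 − 20.200 = 8.610
ΔCt(SARS-CoV-2-infected) = 33.480 − 19.930 = 13.550
ΔΔCt = 13.550 − 8.610 = 4.940
Fold change = 2^(−4.940) = 0.0326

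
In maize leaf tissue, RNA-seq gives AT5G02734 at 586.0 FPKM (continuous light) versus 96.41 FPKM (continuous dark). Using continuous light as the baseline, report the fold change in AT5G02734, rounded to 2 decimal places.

0.16

Fold change = 96.41 / 586.0 = 0.165
AT5G02734 is downregulated.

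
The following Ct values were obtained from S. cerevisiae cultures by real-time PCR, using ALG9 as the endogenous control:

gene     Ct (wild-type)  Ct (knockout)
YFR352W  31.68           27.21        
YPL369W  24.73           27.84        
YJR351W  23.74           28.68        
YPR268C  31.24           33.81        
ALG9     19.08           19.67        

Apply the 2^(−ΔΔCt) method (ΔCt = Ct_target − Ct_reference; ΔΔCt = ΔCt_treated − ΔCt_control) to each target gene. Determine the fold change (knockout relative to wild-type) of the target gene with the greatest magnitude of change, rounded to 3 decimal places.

33.359

YFR352W: ΔΔCt = (27.21−19.67) − (31.68−19.08) = 7.54 − 12.60 = -5.06; fold change = 2^5.06 = 33.359
YPL369W: ΔΔCt = (27.84−19.67) − (24.73−19.08) = 8.17 − 5.65 = 2.52; fold change = 2^-2.52 = 0.174
YJR351W: ΔΔCt = (28.68−19.67) − (23.74−19.08) = 9.01 − 4.66 = 4.35; fold change = 2^-4.35 = 0.049
YPR268C: ΔΔCt = (33.81−19.67) − (31.24−19.08) = 14.14 − 12.16 = 1.98; fold change = 2^-1.98 = 0.253
YFR352W has the largest |ΔΔCt| = 5.06.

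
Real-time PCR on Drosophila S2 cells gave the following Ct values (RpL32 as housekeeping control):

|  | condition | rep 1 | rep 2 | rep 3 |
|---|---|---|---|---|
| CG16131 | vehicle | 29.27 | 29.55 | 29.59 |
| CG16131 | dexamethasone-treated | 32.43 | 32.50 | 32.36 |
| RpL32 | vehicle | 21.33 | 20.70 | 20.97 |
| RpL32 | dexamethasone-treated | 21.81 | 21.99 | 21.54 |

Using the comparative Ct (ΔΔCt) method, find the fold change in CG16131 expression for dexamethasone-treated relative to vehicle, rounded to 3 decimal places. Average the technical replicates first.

Mean Ct: CG16131 vehicle 29.470; CG16131 dexamethasone-treated 32.430; RpL32 vehicle 21.000; RpL32 dexamethasone-treated 21.780
ΔCt(vehicle) = 29.470 − 21.000 = 8.470
ΔCt(dexamethasone-treated) = 32.430 − 21.780 = 10.650
ΔΔCt = 10.650 − 8.470 = 2.180
Fold change = 2^(−2.180) = 0.2207

0.221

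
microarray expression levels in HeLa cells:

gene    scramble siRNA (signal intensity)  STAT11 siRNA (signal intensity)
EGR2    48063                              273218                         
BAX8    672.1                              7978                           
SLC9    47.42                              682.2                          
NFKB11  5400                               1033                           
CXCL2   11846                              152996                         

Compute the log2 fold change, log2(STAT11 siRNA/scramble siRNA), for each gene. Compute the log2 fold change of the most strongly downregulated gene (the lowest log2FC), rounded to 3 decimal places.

-2.386

log2(273218/48063) = 2.507  (EGR2)
log2(7978/672.1) = 3.569  (BAX8)
log2(682.2/47.42) = 3.847  (SLC9)
log2(1033/5400) = -2.386  (NFKB11)
log2(152996/11846) = 3.691  (CXCL2)
NFKB11 is most strongly downregulated.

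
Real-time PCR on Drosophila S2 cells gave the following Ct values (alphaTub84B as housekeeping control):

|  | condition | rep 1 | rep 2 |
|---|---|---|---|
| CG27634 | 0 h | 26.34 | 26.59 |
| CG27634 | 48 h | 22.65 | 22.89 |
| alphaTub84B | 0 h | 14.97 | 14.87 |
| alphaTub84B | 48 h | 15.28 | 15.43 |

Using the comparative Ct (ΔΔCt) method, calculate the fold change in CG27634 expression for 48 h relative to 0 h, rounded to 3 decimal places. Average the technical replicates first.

Mean Ct: CG27634 0 h 26.465; CG27634 48 h 22.770; alphaTub84B 0 h 14.920; alphaTub84B 48 h 15.355
ΔCt(0 h) = 26.465 − 14.920 = 11.545
ΔCt(48 h) = 22.770 − 15.355 = 7.415
ΔΔCt = 7.415 − 11.545 = -4.130
Fold change = 2^(−(-4.130)) = 2^4.130 = 17.5087

17.509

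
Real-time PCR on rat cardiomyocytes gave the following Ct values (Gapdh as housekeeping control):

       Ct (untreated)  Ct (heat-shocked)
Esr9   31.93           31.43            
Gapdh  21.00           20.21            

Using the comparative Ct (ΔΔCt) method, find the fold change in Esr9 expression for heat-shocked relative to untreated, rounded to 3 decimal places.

ΔCt(untreated) = 31.930 − 21.000 = 10.930
ΔCt(heat-shocked) = 31.430 − 20.210 = 11.220
ΔΔCt = 11.220 − 10.930 = 0.290
Fold change = 2^(−0.290) = 0.8179

0.818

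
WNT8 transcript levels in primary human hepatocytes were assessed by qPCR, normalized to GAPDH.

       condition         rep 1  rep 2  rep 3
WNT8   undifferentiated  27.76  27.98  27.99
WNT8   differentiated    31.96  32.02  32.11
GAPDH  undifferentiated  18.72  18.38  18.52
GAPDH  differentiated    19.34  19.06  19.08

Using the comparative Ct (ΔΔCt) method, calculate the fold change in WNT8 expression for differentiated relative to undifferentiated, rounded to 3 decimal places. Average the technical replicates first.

Mean Ct: WNT8 undifferentiated 27.910; WNT8 differentiated 32.030; GAPDH undifferentiated 18.540; GAPDH differentiated 19.160
ΔCt(undifferentiated) = 27.910 − 18.540 = 9.370
ΔCt(differentiated) = 32.030 − 19.160 = 12.870
ΔΔCt = 12.870 − 9.370 = 3.500
Fold change = 2^(−3.500) = 0.0884

0.088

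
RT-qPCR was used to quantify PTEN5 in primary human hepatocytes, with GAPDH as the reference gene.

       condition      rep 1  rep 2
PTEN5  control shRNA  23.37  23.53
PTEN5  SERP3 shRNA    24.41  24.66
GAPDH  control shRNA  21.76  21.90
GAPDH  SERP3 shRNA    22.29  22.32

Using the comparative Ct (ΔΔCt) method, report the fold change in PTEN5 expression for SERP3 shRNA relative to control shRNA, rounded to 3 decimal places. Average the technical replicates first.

0.655

Mean Ct: PTEN5 control shRNA 23.450; PTEN5 SERP3 shRNA 24.535; GAPDH control shRNA 21.830; GAPDH SERP3 shRNA 22.305
ΔCt(control shRNA) = 23.450 − 21.830 = 1.620
ΔCt(SERP3 shRNA) = 24.535 − 22.305 = 2.230
ΔΔCt = 2.230 − 1.620 = 0.610
Fold change = 2^(−0.610) = 0.6552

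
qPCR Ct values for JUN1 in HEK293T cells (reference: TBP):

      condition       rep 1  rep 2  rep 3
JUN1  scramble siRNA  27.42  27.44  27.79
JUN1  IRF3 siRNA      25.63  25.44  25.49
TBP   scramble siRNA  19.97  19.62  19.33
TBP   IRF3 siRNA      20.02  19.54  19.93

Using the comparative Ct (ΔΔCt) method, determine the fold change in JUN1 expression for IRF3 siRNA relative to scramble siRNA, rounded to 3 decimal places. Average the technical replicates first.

Mean Ct: JUN1 scramble siRNA 27.550; JUN1 IRF3 siRNA 25.520; TBP scramble siRNA 19.640; TBP IRF3 siRNA 19.830
ΔCt(scramble siRNA) = 27.550 − 19.640 = 7.910
ΔCt(IRF3 siRNA) = 25.520 − 19.830 = 5.690
ΔΔCt = 5.690 − 7.910 = -2.220
Fold change = 2^(−(-2.220)) = 2^2.220 = 4.6589

4.659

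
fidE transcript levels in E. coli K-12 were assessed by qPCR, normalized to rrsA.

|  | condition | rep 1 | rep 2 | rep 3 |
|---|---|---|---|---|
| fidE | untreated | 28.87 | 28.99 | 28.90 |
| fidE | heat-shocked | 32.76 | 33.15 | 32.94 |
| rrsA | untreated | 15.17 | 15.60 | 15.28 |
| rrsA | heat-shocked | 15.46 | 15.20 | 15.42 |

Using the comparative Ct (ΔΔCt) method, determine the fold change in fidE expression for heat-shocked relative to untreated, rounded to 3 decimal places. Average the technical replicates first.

0.062

Mean Ct: fidE untreated 28.920; fidE heat-shocked 32.950; rrsA untreated 15.350; rrsA heat-shocked 15.360
ΔCt(untreated) = 28.920 − 15.350 = 13.570
ΔCt(heat-shocked) = 32.950 − 15.360 = 17.590
ΔΔCt = 17.590 − 13.570 = 4.020
Fold change = 2^(−4.020) = 0.0616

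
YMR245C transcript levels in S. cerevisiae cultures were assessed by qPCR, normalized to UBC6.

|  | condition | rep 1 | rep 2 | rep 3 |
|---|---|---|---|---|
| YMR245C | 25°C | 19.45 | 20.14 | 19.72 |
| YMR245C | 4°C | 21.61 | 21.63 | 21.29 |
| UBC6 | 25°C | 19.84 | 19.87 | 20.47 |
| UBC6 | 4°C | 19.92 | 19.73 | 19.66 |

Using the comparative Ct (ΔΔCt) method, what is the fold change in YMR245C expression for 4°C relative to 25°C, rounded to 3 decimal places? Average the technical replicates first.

Mean Ct: YMR245C 25°C 19.770; YMR245C 4°C 21.510; UBC6 25°C 20.060; UBC6 4°C 19.770
ΔCt(25°C) = 19.770 − 20.060 = -0.290
ΔCt(4°C) = 21.510 − 19.770 = 1.740
ΔΔCt = 1.740 − (-0.290) = 2.030
Fold change = 2^(−2.030) = 0.2449

0.245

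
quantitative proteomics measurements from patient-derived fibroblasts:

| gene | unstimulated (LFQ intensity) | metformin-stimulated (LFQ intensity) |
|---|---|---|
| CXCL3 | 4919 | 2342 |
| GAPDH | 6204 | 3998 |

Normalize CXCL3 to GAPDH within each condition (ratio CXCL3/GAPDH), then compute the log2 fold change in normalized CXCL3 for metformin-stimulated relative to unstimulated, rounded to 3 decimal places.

CXCL3/GAPDH (unstimulated) = 4919 / 6204 = 0.79288
CXCL3/GAPDH (metformin-stimulated) = 2342 / 3998 = 0.58579
Fold change = 0.58579 / 0.79288 = 0.7388
log2(0.7388) = -0.4367

-0.437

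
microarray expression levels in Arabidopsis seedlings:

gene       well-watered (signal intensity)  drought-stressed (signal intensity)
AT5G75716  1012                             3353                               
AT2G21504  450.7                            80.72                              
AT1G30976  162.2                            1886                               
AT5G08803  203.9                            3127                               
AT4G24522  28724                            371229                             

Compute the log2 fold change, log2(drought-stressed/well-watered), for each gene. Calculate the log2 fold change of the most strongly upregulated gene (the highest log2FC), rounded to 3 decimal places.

log2(3353/1012) = 1.728  (AT5G75716)
log2(80.72/450.7) = -2.481  (AT2G21504)
log2(1886/162.2) = 3.539  (AT1G30976)
log2(3127/203.9) = 3.939  (AT5G08803)
log2(371229/28724) = 3.692  (AT4G24522)
AT5G08803 is most strongly upregulated.

3.939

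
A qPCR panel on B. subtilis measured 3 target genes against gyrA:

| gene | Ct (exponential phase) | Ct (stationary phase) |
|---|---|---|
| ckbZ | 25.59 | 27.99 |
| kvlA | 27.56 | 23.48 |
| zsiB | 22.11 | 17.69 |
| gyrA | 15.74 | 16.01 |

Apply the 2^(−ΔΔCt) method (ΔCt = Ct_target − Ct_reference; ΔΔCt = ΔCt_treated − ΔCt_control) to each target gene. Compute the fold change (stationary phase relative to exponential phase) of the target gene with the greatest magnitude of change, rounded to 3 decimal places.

25.813

ckbZ: ΔΔCt = (27.99−16.01) − (25.59−15.74) = 11.98 − 9.85 = 2.13; fold change = 2^-2.13 = 0.228
kvlA: ΔΔCt = (23.48−16.01) − (27.56−15.74) = 7.47 − 11.82 = -4.35; fold change = 2^4.35 = 20.393
zsiB: ΔΔCt = (17.69−16.01) − (22.11−15.74) = 1.68 − 6.37 = -4.69; fold change = 2^4.69 = 25.813
zsiB has the largest |ΔΔCt| = 4.69.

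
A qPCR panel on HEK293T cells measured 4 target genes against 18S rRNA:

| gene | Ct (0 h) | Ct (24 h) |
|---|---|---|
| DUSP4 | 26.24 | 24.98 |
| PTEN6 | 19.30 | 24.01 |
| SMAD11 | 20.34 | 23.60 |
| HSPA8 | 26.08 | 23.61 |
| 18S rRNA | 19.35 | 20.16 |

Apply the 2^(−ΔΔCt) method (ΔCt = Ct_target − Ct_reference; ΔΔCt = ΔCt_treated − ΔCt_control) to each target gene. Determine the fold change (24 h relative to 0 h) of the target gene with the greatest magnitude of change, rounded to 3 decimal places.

0.067

DUSP4: ΔΔCt = (24.98−20.16) − (26.24−19.35) = 4.82 − 6.89 = -2.07; fold change = 2^2.07 = 4.199
PTEN6: ΔΔCt = (24.01−20.16) − (19.30−19.35) = 3.85 − (-0.05) = 3.90; fold change = 2^-3.90 = 0.067
SMAD11: ΔΔCt = (23.60−20.16) − (20.34−19.35) = 3.44 − 0.99 = 2.45; fold change = 2^-2.45 = 0.183
HSPA8: ΔΔCt = (23.61−20.16) − (26.08−19.35) = 3.45 − 6.73 = -3.28; fold change = 2^3.28 = 9.714
PTEN6 has the largest |ΔΔCt| = 3.90.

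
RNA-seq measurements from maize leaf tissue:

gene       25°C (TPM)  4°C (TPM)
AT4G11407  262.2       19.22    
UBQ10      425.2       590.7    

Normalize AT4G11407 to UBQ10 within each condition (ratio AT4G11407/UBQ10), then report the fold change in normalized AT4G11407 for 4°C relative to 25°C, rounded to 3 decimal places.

0.053

AT4G11407/UBQ10 (25°C) = 262.2 / 425.2 = 0.61665
AT4G11407/UBQ10 (4°C) = 19.22 / 590.7 = 0.032538
Fold change = 0.032538 / 0.61665 = 0.0528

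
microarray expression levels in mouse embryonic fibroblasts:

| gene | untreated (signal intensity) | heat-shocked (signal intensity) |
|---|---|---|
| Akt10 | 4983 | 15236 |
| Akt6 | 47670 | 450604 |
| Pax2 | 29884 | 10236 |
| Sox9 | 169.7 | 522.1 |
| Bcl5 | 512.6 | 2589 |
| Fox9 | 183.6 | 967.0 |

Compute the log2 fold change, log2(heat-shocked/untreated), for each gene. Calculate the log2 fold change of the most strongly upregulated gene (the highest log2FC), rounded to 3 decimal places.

3.241

log2(15236/4983) = 1.612  (Akt10)
log2(450604/47670) = 3.241  (Akt6)
log2(10236/29884) = -1.546  (Pax2)
log2(522.1/169.7) = 1.621  (Sox9)
log2(2589/512.6) = 2.336  (Bcl5)
log2(967.0/183.6) = 2.397  (Fox9)
Akt6 is most strongly upregulated.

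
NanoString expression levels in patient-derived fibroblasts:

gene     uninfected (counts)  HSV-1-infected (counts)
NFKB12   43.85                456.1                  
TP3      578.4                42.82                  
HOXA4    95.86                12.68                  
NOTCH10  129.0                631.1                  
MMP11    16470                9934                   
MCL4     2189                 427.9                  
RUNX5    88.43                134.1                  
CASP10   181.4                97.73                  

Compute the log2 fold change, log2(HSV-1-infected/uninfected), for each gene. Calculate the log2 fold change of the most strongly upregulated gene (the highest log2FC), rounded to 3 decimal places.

3.379

log2(456.1/43.85) = 3.379  (NFKB12)
log2(42.82/578.4) = -3.756  (TP3)
log2(12.68/95.86) = -2.918  (HOXA4)
log2(631.1/129.0) = 2.290  (NOTCH10)
log2(9934/16470) = -0.729  (MMP11)
log2(427.9/2189) = -2.355  (MCL4)
log2(134.1/88.43) = 0.601  (RUNX5)
log2(97.73/181.4) = -0.892  (CASP10)
NFKB12 is most strongly upregulated.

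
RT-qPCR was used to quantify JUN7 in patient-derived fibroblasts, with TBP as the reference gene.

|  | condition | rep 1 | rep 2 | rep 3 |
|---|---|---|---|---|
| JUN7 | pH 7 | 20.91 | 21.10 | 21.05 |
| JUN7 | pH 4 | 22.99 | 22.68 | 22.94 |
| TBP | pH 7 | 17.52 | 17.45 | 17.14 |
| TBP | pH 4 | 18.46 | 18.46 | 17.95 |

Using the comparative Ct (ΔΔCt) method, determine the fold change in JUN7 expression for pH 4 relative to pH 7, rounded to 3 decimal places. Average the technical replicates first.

Mean Ct: JUN7 pH 7 21.020; JUN7 pH 4 22.870; TBP pH 7 17.370; TBP pH 4 18.290
ΔCt(pH 7) = 21.020 − 17.370 = 3.650
ΔCt(pH 4) = 22.870 − 18.290 = 4.580
ΔΔCt = 4.580 − 3.650 = 0.930
Fold change = 2^(−0.930) = 0.5249

0.525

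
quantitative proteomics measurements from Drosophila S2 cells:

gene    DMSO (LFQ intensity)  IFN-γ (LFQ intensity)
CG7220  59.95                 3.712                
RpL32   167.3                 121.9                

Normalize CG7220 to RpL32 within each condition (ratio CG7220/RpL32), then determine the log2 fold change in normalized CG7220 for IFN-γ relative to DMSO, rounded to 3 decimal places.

CG7220/RpL32 (DMSO) = 59.95 / 167.3 = 0.35834
CG7220/RpL32 (IFN-γ) = 3.712 / 121.9 = 0.030451
Fold change = 0.030451 / 0.35834 = 0.0850
log2(0.0850) = -3.5568

-3.557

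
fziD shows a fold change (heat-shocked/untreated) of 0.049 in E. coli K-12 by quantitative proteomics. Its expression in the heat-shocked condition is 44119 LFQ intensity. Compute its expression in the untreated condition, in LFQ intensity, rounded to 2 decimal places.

900387.76

untreated expression = 44119 / 0.049 = 900387.76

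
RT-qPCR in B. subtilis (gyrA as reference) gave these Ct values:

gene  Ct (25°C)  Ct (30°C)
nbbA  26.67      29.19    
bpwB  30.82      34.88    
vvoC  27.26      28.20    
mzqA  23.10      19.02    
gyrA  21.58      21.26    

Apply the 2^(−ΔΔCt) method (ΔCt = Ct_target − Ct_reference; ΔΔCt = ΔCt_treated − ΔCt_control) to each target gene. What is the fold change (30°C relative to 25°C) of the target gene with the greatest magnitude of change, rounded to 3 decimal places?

0.048

nbbA: ΔΔCt = (29.19−21.26) − (26.67−21.58) = 7.93 − 5.09 = 2.84; fold change = 2^-2.84 = 0.140
bpwB: ΔΔCt = (34.88−21.26) − (30.82−21.58) = 13.62 − 9.24 = 4.38; fold change = 2^-4.38 = 0.048
vvoC: ΔΔCt = (28.20−21.26) − (27.26−21.58) = 6.94 − 5.68 = 1.26; fold change = 2^-1.26 = 0.418
mzqA: ΔΔCt = (19.02−21.26) − (23.10−21.58) = -2.24 − 1.52 = -3.76; fold change = 2^3.76 = 13.548
bpwB has the largest |ΔΔCt| = 4.38.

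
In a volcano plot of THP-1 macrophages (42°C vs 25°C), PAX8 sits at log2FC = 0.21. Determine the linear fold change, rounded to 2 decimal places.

1.16

Fold change = 2^(0.21) = 1.157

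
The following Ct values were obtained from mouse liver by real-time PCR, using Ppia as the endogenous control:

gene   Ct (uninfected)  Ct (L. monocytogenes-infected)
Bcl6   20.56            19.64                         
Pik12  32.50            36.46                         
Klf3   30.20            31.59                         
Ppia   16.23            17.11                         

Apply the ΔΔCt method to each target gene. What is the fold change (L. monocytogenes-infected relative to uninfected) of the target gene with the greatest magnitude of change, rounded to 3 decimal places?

Bcl6: ΔΔCt = (19.64−17.11) − (20.56−16.23) = 2.53 − 4.33 = -1.80; fold change = 2^1.80 = 3.482
Pik12: ΔΔCt = (36.46−17.11) − (32.50−16.23) = 19.35 − 16.27 = 3.08; fold change = 2^-3.08 = 0.118
Klf3: ΔΔCt = (31.59−17.11) − (30.20−16.23) = 14.48 − 13.97 = 0.51; fold change = 2^-0.51 = 0.702
Pik12 has the largest |ΔΔCt| = 3.08.

0.118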